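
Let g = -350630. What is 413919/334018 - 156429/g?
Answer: 7049375739/4182740405 ≈ 1.6853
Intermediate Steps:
413919/334018 - 156429/g = 413919/334018 - 156429/(-350630) = 413919*(1/334018) - 156429*(-1/350630) = 413919/334018 + 22347/50090 = 7049375739/4182740405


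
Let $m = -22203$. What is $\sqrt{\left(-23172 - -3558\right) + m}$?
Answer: $i \sqrt{41817} \approx 204.49 i$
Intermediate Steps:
$\sqrt{\left(-23172 - -3558\right) + m} = \sqrt{\left(-23172 - -3558\right) - 22203} = \sqrt{\left(-23172 + 3558\right) - 22203} = \sqrt{-19614 - 22203} = \sqrt{-41817} = i \sqrt{41817}$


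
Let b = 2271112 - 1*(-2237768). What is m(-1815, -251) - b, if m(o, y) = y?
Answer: -4509131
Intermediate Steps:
b = 4508880 (b = 2271112 + 2237768 = 4508880)
m(-1815, -251) - b = -251 - 1*4508880 = -251 - 4508880 = -4509131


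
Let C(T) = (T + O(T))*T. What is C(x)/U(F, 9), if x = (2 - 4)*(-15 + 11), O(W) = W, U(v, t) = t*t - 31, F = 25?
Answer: 64/25 ≈ 2.5600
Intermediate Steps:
U(v, t) = -31 + t² (U(v, t) = t² - 31 = -31 + t²)
x = 8 (x = -2*(-4) = 8)
C(T) = 2*T² (C(T) = (T + T)*T = (2*T)*T = 2*T²)
C(x)/U(F, 9) = (2*8²)/(-31 + 9²) = (2*64)/(-31 + 81) = 128/50 = 128*(1/50) = 64/25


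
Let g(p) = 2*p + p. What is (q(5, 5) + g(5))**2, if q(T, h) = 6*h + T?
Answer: 2500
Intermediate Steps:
q(T, h) = T + 6*h
g(p) = 3*p
(q(5, 5) + g(5))**2 = ((5 + 6*5) + 3*5)**2 = ((5 + 30) + 15)**2 = (35 + 15)**2 = 50**2 = 2500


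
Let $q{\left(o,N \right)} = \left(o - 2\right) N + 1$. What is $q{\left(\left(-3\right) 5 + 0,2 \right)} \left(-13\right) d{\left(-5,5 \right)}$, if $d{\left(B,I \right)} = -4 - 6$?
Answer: $-4290$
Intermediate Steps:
$d{\left(B,I \right)} = -10$ ($d{\left(B,I \right)} = -4 - 6 = -10$)
$q{\left(o,N \right)} = 1 + N \left(-2 + o\right)$ ($q{\left(o,N \right)} = \left(-2 + o\right) N + 1 = N \left(-2 + o\right) + 1 = 1 + N \left(-2 + o\right)$)
$q{\left(\left(-3\right) 5 + 0,2 \right)} \left(-13\right) d{\left(-5,5 \right)} = \left(1 - 4 + 2 \left(\left(-3\right) 5 + 0\right)\right) \left(-13\right) \left(-10\right) = \left(1 - 4 + 2 \left(-15 + 0\right)\right) \left(-13\right) \left(-10\right) = \left(1 - 4 + 2 \left(-15\right)\right) \left(-13\right) \left(-10\right) = \left(1 - 4 - 30\right) \left(-13\right) \left(-10\right) = \left(-33\right) \left(-13\right) \left(-10\right) = 429 \left(-10\right) = -4290$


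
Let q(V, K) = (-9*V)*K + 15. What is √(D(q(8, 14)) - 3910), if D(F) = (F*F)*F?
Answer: I*√979150567 ≈ 31291.0*I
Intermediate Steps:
q(V, K) = 15 - 9*K*V (q(V, K) = -9*K*V + 15 = 15 - 9*K*V)
D(F) = F³ (D(F) = F²*F = F³)
√(D(q(8, 14)) - 3910) = √((15 - 9*14*8)³ - 3910) = √((15 - 1008)³ - 3910) = √((-993)³ - 3910) = √(-979146657 - 3910) = √(-979150567) = I*√979150567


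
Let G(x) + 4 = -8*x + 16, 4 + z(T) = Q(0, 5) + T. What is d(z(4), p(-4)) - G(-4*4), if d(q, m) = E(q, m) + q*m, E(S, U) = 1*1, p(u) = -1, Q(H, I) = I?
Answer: -144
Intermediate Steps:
E(S, U) = 1
z(T) = 1 + T (z(T) = -4 + (5 + T) = 1 + T)
d(q, m) = 1 + m*q (d(q, m) = 1 + q*m = 1 + m*q)
G(x) = 12 - 8*x (G(x) = -4 + (-8*x + 16) = -4 + (16 - 8*x) = 12 - 8*x)
d(z(4), p(-4)) - G(-4*4) = (1 - (1 + 4)) - (12 - (-32)*4) = (1 - 1*5) - (12 - 8*(-16)) = (1 - 5) - (12 + 128) = -4 - 1*140 = -4 - 140 = -144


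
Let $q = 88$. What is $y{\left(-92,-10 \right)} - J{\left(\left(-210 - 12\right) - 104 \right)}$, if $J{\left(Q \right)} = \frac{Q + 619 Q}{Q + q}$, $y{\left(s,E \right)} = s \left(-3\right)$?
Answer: $- \frac{68216}{119} \approx -573.24$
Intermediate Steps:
$y{\left(s,E \right)} = - 3 s$
$J{\left(Q \right)} = \frac{620 Q}{88 + Q}$ ($J{\left(Q \right)} = \frac{Q + 619 Q}{Q + 88} = \frac{620 Q}{88 + Q}$)
$y{\left(-92,-10 \right)} - J{\left(\left(-210 - 12\right) - 104 \right)} = \left(-3\right) \left(-92\right) - \frac{620 \left(\left(-210 - 12\right) - 104\right)}{88 - 326} = 276 - \frac{620 \left(-222 - 104\right)}{88 - 326} = 276 - 620 \left(-326\right) \frac{1}{88 - 326} = 276 - 620 \left(-326\right) \frac{1}{-238} = 276 - 620 \left(-326\right) \left(- \frac{1}{238}\right) = 276 - \frac{101060}{119} = - \frac{68216}{119}$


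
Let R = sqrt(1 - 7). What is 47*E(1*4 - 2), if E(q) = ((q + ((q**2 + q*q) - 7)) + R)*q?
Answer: 282 + 94*I*sqrt(6) ≈ 282.0 + 230.25*I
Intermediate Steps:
R = I*sqrt(6) (R = sqrt(-6) = I*sqrt(6) ≈ 2.4495*I)
E(q) = q*(-7 + q + 2*q**2 + I*sqrt(6)) (E(q) = ((q + ((q**2 + q*q) - 7)) + I*sqrt(6))*q = ((q + ((q**2 + q**2) - 7)) + I*sqrt(6))*q = ((q + (2*q**2 - 7)) + I*sqrt(6))*q = ((q + (-7 + 2*q**2)) + I*sqrt(6))*q = ((-7 + q + 2*q**2) + I*sqrt(6))*q = (-7 + q + 2*q**2 + I*sqrt(6))*q = q*(-7 + q + 2*q**2 + I*sqrt(6)))
47*E(1*4 - 2) = 47*((1*4 - 2)*(-7 + (1*4 - 2) + 2*(1*4 - 2)**2 + I*sqrt(6))) = 47*((4 - 2)*(-7 + (4 - 2) + 2*(4 - 2)**2 + I*sqrt(6))) = 47*(2*(-7 + 2 + 2*2**2 + I*sqrt(6))) = 47*(2*(-7 + 2 + 2*4 + I*sqrt(6))) = 47*(2*(-7 + 2 + 8 + I*sqrt(6))) = 47*(2*(3 + I*sqrt(6))) = 47*(6 + 2*I*sqrt(6)) = 282 + 94*I*sqrt(6)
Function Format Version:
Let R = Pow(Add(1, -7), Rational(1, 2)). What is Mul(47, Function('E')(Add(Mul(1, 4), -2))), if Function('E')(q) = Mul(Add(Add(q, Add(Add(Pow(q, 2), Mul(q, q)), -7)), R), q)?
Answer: Add(282, Mul(94, I, Pow(6, Rational(1, 2)))) ≈ Add(282.00, Mul(230.25, I))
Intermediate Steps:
R = Mul(I, Pow(6, Rational(1, 2))) (R = Pow(-6, Rational(1, 2)) = Mul(I, Pow(6, Rational(1, 2))) ≈ Mul(2.4495, I))
Function('E')(q) = Mul(q, Add(-7, q, Mul(2, Pow(q, 2)), Mul(I, Pow(6, Rational(1, 2))))) (Function('E')(q) = Mul(Add(Add(q, Add(Add(Pow(q, 2), Mul(q, q)), -7)), Mul(I, Pow(6, Rational(1, 2)))), q) = Mul(Add(Add(q, Add(Add(Pow(q, 2), Pow(q, 2)), -7)), Mul(I, Pow(6, Rational(1, 2)))), q) = Mul(Add(Add(q, Add(Mul(2, Pow(q, 2)), -7)), Mul(I, Pow(6, Rational(1, 2)))), q) = Mul(Add(Add(q, Add(-7, Mul(2, Pow(q, 2)))), Mul(I, Pow(6, Rational(1, 2)))), q) = Mul(Add(Add(-7, q, Mul(2, Pow(q, 2))), Mul(I, Pow(6, Rational(1, 2)))), q) = Mul(Add(-7, q, Mul(2, Pow(q, 2)), Mul(I, Pow(6, Rational(1, 2)))), q) = Mul(q, Add(-7, q, Mul(2, Pow(q, 2)), Mul(I, Pow(6, Rational(1, 2))))))
Mul(47, Function('E')(Add(Mul(1, 4), -2))) = Mul(47, Mul(Add(Mul(1, 4), -2), Add(-7, Add(Mul(1, 4), -2), Mul(2, Pow(Add(Mul(1, 4), -2), 2)), Mul(I, Pow(6, Rational(1, 2)))))) = Mul(47, Mul(Add(4, -2), Add(-7, Add(4, -2), Mul(2, Pow(Add(4, -2), 2)), Mul(I, Pow(6, Rational(1, 2)))))) = Mul(47, Mul(2, Add(-7, 2, Mul(2, Pow(2, 2)), Mul(I, Pow(6, Rational(1, 2)))))) = Mul(47, Mul(2, Add(-7, 2, Mul(2, 4), Mul(I, Pow(6, Rational(1, 2)))))) = Mul(47, Mul(2, Add(-7, 2, 8, Mul(I, Pow(6, Rational(1, 2)))))) = Mul(47, Mul(2, Add(3, Mul(I, Pow(6, Rational(1, 2)))))) = Mul(47, Add(6, Mul(2, I, Pow(6, Rational(1, 2))))) = Add(282, Mul(94, I, Pow(6, Rational(1, 2))))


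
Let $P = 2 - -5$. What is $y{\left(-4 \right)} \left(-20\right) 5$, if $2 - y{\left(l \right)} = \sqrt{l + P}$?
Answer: $-200 + 100 \sqrt{3} \approx -26.795$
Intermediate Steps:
$P = 7$ ($P = 2 + 5 = 7$)
$y{\left(l \right)} = 2 - \sqrt{7 + l}$ ($y{\left(l \right)} = 2 - \sqrt{l + 7} = 2 - \sqrt{7 + l}$)
$y{\left(-4 \right)} \left(-20\right) 5 = \left(2 - \sqrt{7 - 4}\right) \left(-20\right) 5 = \left(2 - \sqrt{3}\right) \left(-20\right) 5 = \left(-40 + 20 \sqrt{3}\right) 5 = -200 + 100 \sqrt{3}$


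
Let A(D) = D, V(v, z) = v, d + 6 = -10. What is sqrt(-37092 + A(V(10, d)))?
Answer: I*sqrt(37082) ≈ 192.57*I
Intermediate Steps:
d = -16 (d = -6 - 10 = -16)
sqrt(-37092 + A(V(10, d))) = sqrt(-37092 + 10) = sqrt(-37082) = I*sqrt(37082)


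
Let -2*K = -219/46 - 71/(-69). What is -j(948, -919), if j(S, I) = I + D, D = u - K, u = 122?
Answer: 220487/276 ≈ 798.87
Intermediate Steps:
K = 515/276 (K = -(-219/46 - 71/(-69))/2 = -(-219*1/46 - 71*(-1/69))/2 = -(-219/46 + 71/69)/2 = -1/2*(-515/138) = 515/276 ≈ 1.8659)
D = 33157/276 (D = 122 - 1*515/276 = 122 - 515/276 = 33157/276 ≈ 120.13)
j(S, I) = 33157/276 + I (j(S, I) = I + 33157/276 = 33157/276 + I)
-j(948, -919) = -(33157/276 - 919) = -1*(-220487/276) = 220487/276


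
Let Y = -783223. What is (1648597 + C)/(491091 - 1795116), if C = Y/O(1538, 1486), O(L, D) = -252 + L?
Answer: -2119312519/1676976150 ≈ -1.2638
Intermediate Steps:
C = -783223/1286 (C = -783223/(-252 + 1538) = -783223/1286 ≈ -609.04)
(1648597 + C)/(491091 - 1795116) = (1648597 - 783223/1286)/(491091 - 1795116) = (2119312519/1286)/(-1304025) = (2119312519/1286)*(-1/1304025) = -2119312519/1676976150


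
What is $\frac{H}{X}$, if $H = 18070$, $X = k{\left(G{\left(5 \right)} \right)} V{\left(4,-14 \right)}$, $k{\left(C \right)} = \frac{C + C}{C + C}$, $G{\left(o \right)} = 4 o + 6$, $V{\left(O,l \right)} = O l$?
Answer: $- \frac{9035}{28} \approx -322.68$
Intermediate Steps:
$G{\left(o \right)} = 6 + 4 o$
$k{\left(C \right)} = 1$ ($k{\left(C \right)} = \frac{2 C}{2 C} = 2 C \frac{1}{2 C} = 1$)
$X = -56$ ($X = 1 \cdot 4 \left(-14\right) = 1 \left(-56\right) = -56$)
$\frac{H}{X} = \frac{18070}{-56} = 18070 \left(- \frac{1}{56}\right) = - \frac{9035}{28}$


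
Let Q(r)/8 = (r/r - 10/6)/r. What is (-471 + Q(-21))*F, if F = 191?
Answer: -5664487/63 ≈ -89913.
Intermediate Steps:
Q(r) = -16/(3*r) (Q(r) = 8*((r/r - 10/6)/r) = 8*((1 - 10*⅙)/r) = 8*((1 - 5/3)/r) = 8*(-2/(3*r)) = -16/(3*r))
(-471 + Q(-21))*F = (-471 - 16/3/(-21))*191 = (-471 - 16/3*(-1/21))*191 = (-471 + 16/63)*191 = -29657/63*191 = -5664487/63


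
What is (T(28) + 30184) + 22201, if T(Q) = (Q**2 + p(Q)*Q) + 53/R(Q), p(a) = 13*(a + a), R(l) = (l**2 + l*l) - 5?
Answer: 114963392/1563 ≈ 73553.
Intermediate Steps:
R(l) = -5 + 2*l**2 (R(l) = (l**2 + l**2) - 5 = 2*l**2 - 5 = -5 + 2*l**2)
p(a) = 26*a (p(a) = 13*(2*a) = 26*a)
T(Q) = 27*Q**2 + 53/(-5 + 2*Q**2) (T(Q) = (Q**2 + (26*Q)*Q) + 53/(-5 + 2*Q**2) = (Q**2 + 26*Q**2) + 53/(-5 + 2*Q**2) = 27*Q**2 + 53/(-5 + 2*Q**2))
(T(28) + 30184) + 22201 = ((53 - 135*28**2 + 54*28**4)/(-5 + 2*28**2) + 30184) + 22201 = ((53 - 135*784 + 54*614656)/(-5 + 2*784) + 30184) + 22201 = ((53 - 105840 + 33191424)/(-5 + 1568) + 30184) + 22201 = (33085637/1563 + 30184) + 22201 = 80263229/1563 + 22201 = 114963392/1563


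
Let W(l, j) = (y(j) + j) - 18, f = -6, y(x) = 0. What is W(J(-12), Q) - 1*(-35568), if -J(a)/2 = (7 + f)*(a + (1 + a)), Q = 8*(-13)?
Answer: 35446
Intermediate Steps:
Q = -104
J(a) = -2 - 4*a (J(a) = -2*(7 - 6)*(a + (1 + a)) = -2*(1 + 2*a) = -2 - 4*a)
W(l, j) = -18 + j (W(l, j) = (0 + j) - 18 = j - 18 = -18 + j)
W(J(-12), Q) - 1*(-35568) = (-18 - 104) - 1*(-35568) = -122 + 35568 = 35446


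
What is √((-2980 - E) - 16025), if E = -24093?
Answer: 4*√318 ≈ 71.330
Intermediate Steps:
√((-2980 - E) - 16025) = √((-2980 - 1*(-24093)) - 16025) = √((-2980 + 24093) - 16025) = √(21113 - 16025) = √5088 = 4*√318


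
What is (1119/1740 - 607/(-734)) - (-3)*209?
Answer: 133776141/212860 ≈ 628.47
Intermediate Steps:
(1119/1740 - 607/(-734)) - (-3)*209 = (1119*(1/1740) - 607*(-1/734)) - 1*(-627) = (373/580 + 607/734) + 627 = 312921/212860 + 627 = 133776141/212860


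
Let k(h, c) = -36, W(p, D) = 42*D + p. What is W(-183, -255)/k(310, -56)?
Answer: 3631/12 ≈ 302.58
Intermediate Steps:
W(p, D) = p + 42*D
W(-183, -255)/k(310, -56) = (-183 + 42*(-255))/(-36) = (-183 - 10710)*(-1/36) = -10893*(-1/36) = 3631/12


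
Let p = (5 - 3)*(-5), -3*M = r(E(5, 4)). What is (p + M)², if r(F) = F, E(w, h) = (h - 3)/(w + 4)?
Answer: 73441/729 ≈ 100.74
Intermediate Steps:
E(w, h) = (-3 + h)/(4 + w)
M = -1/27 (M = -(-3 + 4)/(3*(4 + 5)) = -1/(3*9) = -1/27 ≈ -0.037037)
p = -10 (p = 2*(-5) = -10)
(p + M)² = (-10 - 1/27)² = (-271/27)² = 73441/729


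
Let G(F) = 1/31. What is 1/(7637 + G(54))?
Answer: 31/236748 ≈ 0.00013094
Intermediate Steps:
G(F) = 1/31
1/(7637 + G(54)) = 1/(7637 + 1/31) = 1/(236748/31) = 31/236748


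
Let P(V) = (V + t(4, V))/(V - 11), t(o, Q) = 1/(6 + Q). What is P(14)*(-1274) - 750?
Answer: -201497/30 ≈ -6716.6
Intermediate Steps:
P(V) = (V + 1/(6 + V))/(-11 + V) (P(V) = (V + 1/(6 + V))/(V - 11) = (V + 1/(6 + V))/(-11 + V))
P(14)*(-1274) - 750 = ((1 + 14*(6 + 14))/((-11 + 14)*(6 + 14)))*(-1274) - 750 = ((1 + 14*20)/(3*20))*(-1274) - 750 = ((1/3)*(1/20)*(1 + 280))*(-1274) - 750 = ((1/3)*(1/20)*281)*(-1274) - 750 = (281/60)*(-1274) - 750 = -178997/30 - 750 = -201497/30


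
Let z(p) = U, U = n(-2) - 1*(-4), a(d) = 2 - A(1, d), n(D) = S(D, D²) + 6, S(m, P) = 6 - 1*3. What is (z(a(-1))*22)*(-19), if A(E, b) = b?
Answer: -5434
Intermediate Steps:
S(m, P) = 3 (S(m, P) = 6 - 3 = 3)
n(D) = 9 (n(D) = 3 + 6 = 9)
a(d) = 2 - d
U = 13 (U = 9 - 1*(-4) = 9 + 4 = 13)
z(p) = 13
(z(a(-1))*22)*(-19) = (13*22)*(-19) = 286*(-19) = -5434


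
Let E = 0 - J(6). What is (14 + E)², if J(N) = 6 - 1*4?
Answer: 144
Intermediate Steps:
J(N) = 2 (J(N) = 6 - 4 = 2)
E = -2 (E = 0 - 1*2 = 0 - 2 = -2)
(14 + E)² = (14 - 2)² = 12² = 144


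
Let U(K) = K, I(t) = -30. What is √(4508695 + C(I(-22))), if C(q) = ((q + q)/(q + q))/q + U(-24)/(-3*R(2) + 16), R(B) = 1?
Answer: √685772223630/390 ≈ 2123.4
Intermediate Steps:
C(q) = -24/13 + 1/q (C(q) = ((q + q)/(q + q))/q - 24/(-3*1 + 16) = ((2*q)/((2*q)))/q - 24/(-3 + 16) = ((2*q)*(1/(2*q)))/q - 24/13 = 1/q - 24*1/13 = 1/q - 24/13 = -24/13 + 1/q)
√(4508695 + C(I(-22))) = √(4508695 + (-24/13 + 1/(-30))) = √(4508695 + (-24/13 - 1/30)) = √(4508695 - 733/390) = √(1758390317/390) = √685772223630/390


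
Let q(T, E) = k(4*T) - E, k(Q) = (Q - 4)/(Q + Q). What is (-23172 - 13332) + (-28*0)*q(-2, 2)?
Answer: -36504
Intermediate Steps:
k(Q) = (-4 + Q)/(2*Q) (k(Q) = (-4 + Q)/((2*Q)) = (-4 + Q)*(1/(2*Q)) = (-4 + Q)/(2*Q))
q(T, E) = -E + (-4 + 4*T)/(8*T) (q(T, E) = (-4 + 4*T)/(2*((4*T))) - E = (1/(4*T))*(-4 + 4*T)/2 - E = (-4 + 4*T)/(8*T) - E = -E + (-4 + 4*T)/(8*T))
(-23172 - 13332) + (-28*0)*q(-2, 2) = (-23172 - 13332) + (-28*0)*(½ - 1*2 - ½/(-2)) = -36504 + 0*(½ - 2 - ½*(-½)) = -36504 + 0*(½ - 2 + ¼) = -36504 + 0*(-5/4) = -36504 + 0 = -36504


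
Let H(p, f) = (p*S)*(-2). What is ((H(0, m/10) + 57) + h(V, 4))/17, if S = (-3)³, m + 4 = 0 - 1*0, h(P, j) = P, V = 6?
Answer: 63/17 ≈ 3.7059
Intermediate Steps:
m = -4 (m = -4 + (0 - 1*0) = -4 + (0 + 0) = -4 + 0 = -4)
S = -27
H(p, f) = 54*p (H(p, f) = (p*(-27))*(-2) = -27*p*(-2) = 54*p)
((H(0, m/10) + 57) + h(V, 4))/17 = ((54*0 + 57) + 6)/17 = ((0 + 57) + 6)*(1/17) = (57 + 6)*(1/17) = 63*(1/17) = 63/17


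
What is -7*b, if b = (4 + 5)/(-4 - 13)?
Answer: 63/17 ≈ 3.7059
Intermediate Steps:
b = -9/17 (b = 9/(-17) = 9*(-1/17) = -9/17 ≈ -0.52941)
-7*b = -7*(-9/17) = 63/17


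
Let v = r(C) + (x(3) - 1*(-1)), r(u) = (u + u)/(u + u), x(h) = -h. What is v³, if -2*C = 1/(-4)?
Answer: -1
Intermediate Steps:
C = ⅛ (C = -½/(-4) = -½*(-¼) = ⅛ ≈ 0.12500)
r(u) = 1 (r(u) = (2*u)/((2*u)) = (2*u)*(1/(2*u)) = 1)
v = -1 (v = 1 + (-1*3 - 1*(-1)) = 1 + (-3 + 1) = 1 - 2 = -1)
v³ = (-1)³ = -1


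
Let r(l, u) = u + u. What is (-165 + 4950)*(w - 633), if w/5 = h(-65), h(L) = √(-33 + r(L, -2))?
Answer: -3028905 + 23925*I*√37 ≈ -3.0289e+6 + 1.4553e+5*I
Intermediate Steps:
r(l, u) = 2*u
h(L) = I*√37 (h(L) = √(-33 + 2*(-2)) = √(-33 - 4) = √(-37) = I*√37)
w = 5*I*√37 (w = 5*(I*√37) = 5*I*√37 ≈ 30.414*I)
(-165 + 4950)*(w - 633) = (-165 + 4950)*(5*I*√37 - 633) = 4785*(-633 + 5*I*√37) = -3028905 + 23925*I*√37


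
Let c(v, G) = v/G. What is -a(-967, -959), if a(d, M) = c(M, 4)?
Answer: 959/4 ≈ 239.75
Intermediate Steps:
a(d, M) = M/4
-a(-967, -959) = -(-959)/4 = -1*(-959/4) = 959/4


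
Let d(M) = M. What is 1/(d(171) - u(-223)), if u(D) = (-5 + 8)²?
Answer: 1/162 ≈ 0.0061728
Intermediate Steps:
u(D) = 9 (u(D) = 3² = 9)
1/(d(171) - u(-223)) = 1/(171 - 1*9) = 1/(171 - 9) = 1/162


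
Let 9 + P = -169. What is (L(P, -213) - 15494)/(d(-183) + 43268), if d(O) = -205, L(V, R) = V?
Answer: -15672/43063 ≈ -0.36393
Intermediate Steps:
P = -178 (P = -9 - 169 = -178)
(L(P, -213) - 15494)/(d(-183) + 43268) = (-178 - 15494)/(-205 + 43268) = -15672/43063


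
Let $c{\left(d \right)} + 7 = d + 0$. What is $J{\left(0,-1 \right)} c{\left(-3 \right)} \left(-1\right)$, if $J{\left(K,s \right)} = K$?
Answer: $0$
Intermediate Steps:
$c{\left(d \right)} = -7 + d$ ($c{\left(d \right)} = -7 + \left(d + 0\right) = -7 + d$)
$J{\left(0,-1 \right)} c{\left(-3 \right)} \left(-1\right) = 0 \left(-7 - 3\right) \left(-1\right) = 0 \left(-10\right) \left(-1\right) = 0 \left(-1\right) = 0$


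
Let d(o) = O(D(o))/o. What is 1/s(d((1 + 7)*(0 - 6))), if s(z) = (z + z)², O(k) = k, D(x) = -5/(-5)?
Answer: 576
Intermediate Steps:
D(x) = 1 (D(x) = -5*(-⅕) = 1)
d(o) = 1/o
s(z) = 4*z² (s(z) = (2*z)² = 4*z²)
1/s(d((1 + 7)*(0 - 6))) = 1/(4*(1/((1 + 7)*(0 - 6)))²) = 1/(4*(1/(8*(-6)))²) = 1/(4*(1/(-48))²) = 1/(4*(-1/48)²) = 1/(4*(1/2304)) = 1/(1/576) = 576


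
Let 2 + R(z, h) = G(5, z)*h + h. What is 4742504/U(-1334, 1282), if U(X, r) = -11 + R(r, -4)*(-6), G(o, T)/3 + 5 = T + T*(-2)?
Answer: -4742504/92639 ≈ -51.193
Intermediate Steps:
G(o, T) = -15 - 3*T (G(o, T) = -15 + 3*(T + T*(-2)) = -15 + 3*(T - 2*T) = -15 + 3*(-T) = -15 - 3*T)
R(z, h) = -2 + h + h*(-15 - 3*z) (R(z, h) = -2 + ((-15 - 3*z)*h + h) = -2 + (h*(-15 - 3*z) + h) = -2 + (h + h*(-15 - 3*z)) = -2 + h + h*(-15 - 3*z))
U(X, r) = -335 - 72*r (U(X, r) = -11 + (-2 - 4 - 3*(-4)*(5 + r))*(-6) = -11 + (-2 - 4 + (60 + 12*r))*(-6) = -11 + (54 + 12*r)*(-6) = -11 + (-324 - 72*r) = -335 - 72*r)
4742504/U(-1334, 1282) = 4742504/(-335 - 72*1282) = 4742504/(-335 - 92304) = 4742504/(-92639) = 4742504*(-1/92639) = -4742504/92639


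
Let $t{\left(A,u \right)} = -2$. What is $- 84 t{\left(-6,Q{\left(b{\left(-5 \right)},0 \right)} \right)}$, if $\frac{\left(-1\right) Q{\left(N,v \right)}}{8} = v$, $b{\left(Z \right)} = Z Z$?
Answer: $168$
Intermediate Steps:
$b{\left(Z \right)} = Z^{2}$
$Q{\left(N,v \right)} = - 8 v$
$- 84 t{\left(-6,Q{\left(b{\left(-5 \right)},0 \right)} \right)} = \left(-84\right) \left(-2\right) = 168$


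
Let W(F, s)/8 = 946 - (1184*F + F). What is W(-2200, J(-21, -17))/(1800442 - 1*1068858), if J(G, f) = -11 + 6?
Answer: 1303973/45724 ≈ 28.518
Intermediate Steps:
J(G, f) = -5
W(F, s) = 7568 - 9480*F (W(F, s) = 8*(946 - (1184*F + F)) = 8*(946 - 1185*F) = 7568 - 9480*F)
W(-2200, J(-21, -17))/(1800442 - 1*1068858) = (7568 - 9480*(-2200))/(1800442 - 1*1068858) = (7568 + 20856000)/(1800442 - 1068858) = 20863568/731584 = 20863568*(1/731584) = 1303973/45724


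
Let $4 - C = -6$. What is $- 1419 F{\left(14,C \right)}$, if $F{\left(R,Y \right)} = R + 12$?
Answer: $-36894$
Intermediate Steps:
$C = 10$ ($C = 4 - -6 = 4 + 6 = 10$)
$F{\left(R,Y \right)} = 12 + R$
$- 1419 F{\left(14,C \right)} = - 1419 \left(12 + 14\right) = \left(-1419\right) 26 = -36894$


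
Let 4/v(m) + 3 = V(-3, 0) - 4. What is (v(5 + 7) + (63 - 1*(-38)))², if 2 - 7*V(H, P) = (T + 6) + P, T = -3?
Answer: 6305121/625 ≈ 10088.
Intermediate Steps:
V(H, P) = -⅐ - P/7 (V(H, P) = 2/7 - ((-3 + 6) + P)/7 = 2/7 - (3 + P)/7 = 2/7 + (-3/7 - P/7) = -⅐ - P/7)
v(m) = -14/25 (v(m) = 4/(-3 + ((-⅐ - ⅐*0) - 4)) = 4/(-3 + ((-⅐ + 0) - 4)) = 4/(-3 + (-⅐ - 4)) = 4/(-3 - 29/7) = 4/(-50/7) = 4*(-7/50) = -14/25)
(v(5 + 7) + (63 - 1*(-38)))² = (-14/25 + (63 - 1*(-38)))² = (-14/25 + (63 + 38))² = (-14/25 + 101)² = (2511/25)² = 6305121/625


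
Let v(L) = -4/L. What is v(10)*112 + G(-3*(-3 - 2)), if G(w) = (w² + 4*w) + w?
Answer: 1276/5 ≈ 255.20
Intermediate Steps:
G(w) = w² + 5*w
v(10)*112 + G(-3*(-3 - 2)) = -4/10*112 + (-3*(-3 - 2))*(5 - 3*(-3 - 2)) = -4*⅒*112 + (-3*(-5))*(5 - 3*(-5)) = -⅖*112 + 15*(5 + 15) = -224/5 + 15*20 = -224/5 + 300 = 1276/5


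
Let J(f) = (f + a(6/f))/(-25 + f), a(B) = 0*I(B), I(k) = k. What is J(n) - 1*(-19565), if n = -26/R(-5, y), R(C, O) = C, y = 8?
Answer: 1936909/99 ≈ 19565.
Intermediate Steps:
a(B) = 0 (a(B) = 0*B = 0)
n = 26/5 (n = -26/(-5) = -26*(-1/5) = 26/5 ≈ 5.2000)
J(f) = f/(-25 + f) (J(f) = (f + 0)/(-25 + f) = f/(-25 + f))
J(n) - 1*(-19565) = 26/(5*(-25 + 26/5)) - 1*(-19565) = 26/(5*(-99/5)) + 19565 = (26/5)*(-5/99) + 19565 = -26/99 + 19565 = 1936909/99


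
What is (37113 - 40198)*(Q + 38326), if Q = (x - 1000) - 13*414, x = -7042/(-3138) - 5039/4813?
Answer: -744216931520750/7551597 ≈ -9.8551e+7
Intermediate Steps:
x = 9040382/7551597 (x = -7042*(-1/3138) - 5039*1/4813 = 3521/1569 - 5039/4813 = 9040382/7551597 ≈ 1.1971)
Q = -48185251672/7551597 (Q = (9040382/7551597 - 1000) - 13*414 = -7542556618/7551597 - 5382 = -48185251672/7551597 ≈ -6380.8)
(37113 - 40198)*(Q + 38326) = (37113 - 40198)*(-48185251672/7551597 + 38326) = -3085*241237254950/7551597 = -744216931520750/7551597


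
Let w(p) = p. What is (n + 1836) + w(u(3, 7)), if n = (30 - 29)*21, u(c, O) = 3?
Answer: 1860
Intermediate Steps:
n = 21 (n = 1*21 = 21)
(n + 1836) + w(u(3, 7)) = (21 + 1836) + 3 = 1857 + 3 = 1860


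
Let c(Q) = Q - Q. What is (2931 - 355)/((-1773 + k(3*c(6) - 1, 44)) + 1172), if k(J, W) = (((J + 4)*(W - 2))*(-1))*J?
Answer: -2576/475 ≈ -5.4232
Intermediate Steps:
c(Q) = 0
k(J, W) = -J*(-2 + W)*(4 + J) (k(J, W) = (((4 + J)*(-2 + W))*(-1))*J = (((-2 + W)*(4 + J))*(-1))*J = (-(-2 + W)*(4 + J))*J = -J*(-2 + W)*(4 + J))
(2931 - 355)/((-1773 + k(3*c(6) - 1, 44)) + 1172) = (2931 - 355)/((-1773 + (3*0 - 1)*(8 - 4*44 + 2*(3*0 - 1) - 1*(3*0 - 1)*44)) + 1172) = 2576/((-1773 + (0 - 1)*(8 - 176 + 2*(0 - 1) - 1*(0 - 1)*44)) + 1172) = 2576/((-1773 - (8 - 176 + 2*(-1) - 1*(-1)*44)) + 1172) = 2576/((-1773 - (8 - 176 - 2 + 44)) + 1172) = 2576/((-1773 - 1*(-126)) + 1172) = 2576/((-1773 + 126) + 1172) = 2576/(-1647 + 1172) = 2576/(-475) = 2576*(-1/475) = -2576/475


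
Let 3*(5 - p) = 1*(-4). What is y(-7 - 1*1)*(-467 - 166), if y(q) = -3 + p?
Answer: -2110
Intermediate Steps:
p = 19/3 (p = 5 - (-4)/3 = 5 - 1/3*(-4) = 5 + 4/3 = 19/3 ≈ 6.3333)
y(q) = 10/3 (y(q) = -3 + 19/3 = 10/3)
y(-7 - 1*1)*(-467 - 166) = 10*(-467 - 166)/3 = (10/3)*(-633) = -2110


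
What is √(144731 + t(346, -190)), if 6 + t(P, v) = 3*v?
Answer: √144155 ≈ 379.68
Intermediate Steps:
t(P, v) = -6 + 3*v
√(144731 + t(346, -190)) = √(144731 + (-6 + 3*(-190))) = √(144731 + (-6 - 570)) = √(144731 - 576) = √144155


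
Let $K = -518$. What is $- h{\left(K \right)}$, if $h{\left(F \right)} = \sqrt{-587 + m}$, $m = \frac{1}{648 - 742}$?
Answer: $- \frac{3 i \sqrt{576314}}{94} \approx - 24.228 i$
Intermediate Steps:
$m = - \frac{1}{94}$ ($m = \frac{1}{-94} = - \frac{1}{94} \approx -0.010638$)
$h{\left(F \right)} = \frac{3 i \sqrt{576314}}{94}$ ($h{\left(F \right)} = \sqrt{-587 - \frac{1}{94}} = \sqrt{- \frac{55179}{94}} = \frac{3 i \sqrt{576314}}{94}$)
$- h{\left(K \right)} = - \frac{3 i \sqrt{576314}}{94}$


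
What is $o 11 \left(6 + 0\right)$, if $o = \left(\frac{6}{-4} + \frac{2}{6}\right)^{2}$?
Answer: $\frac{539}{6} \approx 89.833$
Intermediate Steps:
$o = \frac{49}{36}$ ($o = \left(6 \left(- \frac{1}{4}\right) + 2 \cdot \frac{1}{6}\right)^{2} = \left(- \frac{3}{2} + \frac{1}{3}\right)^{2} = \left(- \frac{7}{6}\right)^{2} = \frac{49}{36} \approx 1.3611$)
$o 11 \left(6 + 0\right) = \frac{49}{36} \cdot 11 \left(6 + 0\right) = \frac{539}{36} \cdot 6 = \frac{539}{6}$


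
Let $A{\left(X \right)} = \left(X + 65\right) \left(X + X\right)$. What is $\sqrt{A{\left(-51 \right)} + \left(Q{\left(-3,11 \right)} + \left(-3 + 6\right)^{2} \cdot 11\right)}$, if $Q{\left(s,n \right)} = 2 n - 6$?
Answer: $i \sqrt{1313} \approx 36.235 i$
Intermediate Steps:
$Q{\left(s,n \right)} = -6 + 2 n$
$A{\left(X \right)} = 2 X \left(65 + X\right)$ ($A{\left(X \right)} = \left(65 + X\right) 2 X = 2 X \left(65 + X\right)$)
$\sqrt{A{\left(-51 \right)} + \left(Q{\left(-3,11 \right)} + \left(-3 + 6\right)^{2} \cdot 11\right)} = \sqrt{2 \left(-51\right) \left(65 - 51\right) + \left(\left(-6 + 2 \cdot 11\right) + \left(-3 + 6\right)^{2} \cdot 11\right)} = \sqrt{2 \left(-51\right) 14 + \left(\left(-6 + 22\right) + 3^{2} \cdot 11\right)} = \sqrt{-1428 + \left(16 + 9 \cdot 11\right)} = \sqrt{-1428 + \left(16 + 99\right)} = \sqrt{-1428 + 115} = \sqrt{-1313} = i \sqrt{1313}$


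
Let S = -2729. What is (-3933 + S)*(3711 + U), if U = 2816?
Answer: -43482874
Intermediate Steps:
(-3933 + S)*(3711 + U) = (-3933 - 2729)*(3711 + 2816) = -6662*6527 = -43482874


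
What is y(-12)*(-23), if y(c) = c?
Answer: 276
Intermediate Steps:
y(-12)*(-23) = -12*(-23) = 276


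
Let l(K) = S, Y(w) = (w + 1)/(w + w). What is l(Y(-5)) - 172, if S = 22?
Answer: -150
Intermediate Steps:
Y(w) = (1 + w)/(2*w) (Y(w) = (1 + w)/((2*w)) = (1 + w)*(1/(2*w)) = (1 + w)/(2*w))
l(K) = 22
l(Y(-5)) - 172 = 22 - 172 = -150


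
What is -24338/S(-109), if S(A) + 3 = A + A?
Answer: 24338/221 ≈ 110.13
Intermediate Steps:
S(A) = -3 + 2*A (S(A) = -3 + (A + A) = -3 + 2*A)
-24338/S(-109) = -24338/(-3 + 2*(-109)) = -24338/(-3 - 218) = -24338/(-221) = -24338*(-1/221) = 24338/221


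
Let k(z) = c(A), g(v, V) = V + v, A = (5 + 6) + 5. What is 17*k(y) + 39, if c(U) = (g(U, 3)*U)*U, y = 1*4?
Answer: 82727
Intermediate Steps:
y = 4
A = 16 (A = 11 + 5 = 16)
c(U) = U²*(3 + U) (c(U) = ((3 + U)*U)*U = (U*(3 + U))*U = U²*(3 + U))
k(z) = 4864 (k(z) = 16²*(3 + 16) = 256*19 = 4864)
17*k(y) + 39 = 17*4864 + 39 = 82688 + 39 = 82727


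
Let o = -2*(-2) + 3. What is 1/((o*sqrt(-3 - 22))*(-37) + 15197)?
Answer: 2171/33232262 + 185*I/33232262 ≈ 6.5328e-5 + 5.5669e-6*I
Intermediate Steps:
o = 7 (o = 4 + 3 = 7)
1/((o*sqrt(-3 - 22))*(-37) + 15197) = 1/((7*sqrt(-3 - 22))*(-37) + 15197) = 1/((7*sqrt(-25))*(-37) + 15197) = 1/((7*(5*I))*(-37) + 15197) = 1/((35*I)*(-37) + 15197) = 1/(-1295*I + 15197) = 1/(15197 - 1295*I) = (15197 + 1295*I)/232625834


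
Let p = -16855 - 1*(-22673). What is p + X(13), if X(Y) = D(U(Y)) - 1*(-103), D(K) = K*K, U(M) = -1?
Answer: 5922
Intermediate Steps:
D(K) = K**2
X(Y) = 104 (X(Y) = (-1)**2 - 1*(-103) = 1 + 103 = 104)
p = 5818 (p = -16855 + 22673 = 5818)
p + X(13) = 5818 + 104 = 5922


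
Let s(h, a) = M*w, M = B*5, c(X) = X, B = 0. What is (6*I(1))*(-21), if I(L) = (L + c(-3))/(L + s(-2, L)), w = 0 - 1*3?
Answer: 252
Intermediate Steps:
w = -3 (w = 0 - 3 = -3)
M = 0 (M = 0*5 = 0)
s(h, a) = 0 (s(h, a) = 0*(-3) = 0)
I(L) = (-3 + L)/L (I(L) = (L - 3)/(L + 0) = (-3 + L)/L)
(6*I(1))*(-21) = (6*((-3 + 1)/1))*(-21) = (6*(1*(-2)))*(-21) = (6*(-2))*(-21) = -12*(-21) = 252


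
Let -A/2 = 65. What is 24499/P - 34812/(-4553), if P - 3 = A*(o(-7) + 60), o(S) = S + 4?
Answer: 146308537/33724071 ≈ 4.3384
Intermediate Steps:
A = -130 (A = -2*65 = -130)
o(S) = 4 + S
P = -7407 (P = 3 - 130*((4 - 7) + 60) = 3 - 130*(-3 + 60) = 3 - 130*57 = 3 - 7410 = -7407)
24499/P - 34812/(-4553) = 24499/(-7407) - 34812/(-4553) = 24499*(-1/7407) - 34812*(-1/4553) = -24499/7407 + 34812/4553 = 146308537/33724071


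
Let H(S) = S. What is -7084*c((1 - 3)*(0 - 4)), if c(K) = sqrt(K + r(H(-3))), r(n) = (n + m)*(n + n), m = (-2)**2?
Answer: -7084*sqrt(2) ≈ -10018.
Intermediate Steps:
m = 4
r(n) = 2*n*(4 + n) (r(n) = (n + 4)*(n + n) = (4 + n)*(2*n) = 2*n*(4 + n))
c(K) = sqrt(-6 + K) (c(K) = sqrt(K + 2*(-3)*(4 - 3)) = sqrt(K + 2*(-3)*1) = sqrt(K - 6) = sqrt(-6 + K))
-7084*c((1 - 3)*(0 - 4)) = -7084*sqrt(-6 + (1 - 3)*(0 - 4)) = -7084*sqrt(-6 - 2*(-4)) = -7084*sqrt(-6 + 8) = -7084*sqrt(2)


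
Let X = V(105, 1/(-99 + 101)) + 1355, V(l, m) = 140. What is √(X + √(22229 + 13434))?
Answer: √(1495 + √35663) ≈ 41.035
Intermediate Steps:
X = 1495 (X = 140 + 1355 = 1495)
√(X + √(22229 + 13434)) = √(1495 + √(22229 + 13434)) = √(1495 + √35663)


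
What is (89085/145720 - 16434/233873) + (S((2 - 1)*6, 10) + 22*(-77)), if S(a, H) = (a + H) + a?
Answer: -11392655195719/6815994712 ≈ -1671.5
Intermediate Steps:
S(a, H) = H + 2*a (S(a, H) = (H + a) + a = H + 2*a)
(89085/145720 - 16434/233873) + (S((2 - 1)*6, 10) + 22*(-77)) = (89085/145720 - 16434/233873) + ((10 + 2*((2 - 1)*6)) + 22*(-77)) = (89085*(1/145720) - 16434*1/233873) + ((10 + 2*(1*6)) - 1694) = (17817/29144 - 16434/233873) + ((10 + 2*6) - 1694) = 3687962745/6815994712 + ((10 + 12) - 1694) = 3687962745/6815994712 + (22 - 1694) = 3687962745/6815994712 - 1672 = -11392655195719/6815994712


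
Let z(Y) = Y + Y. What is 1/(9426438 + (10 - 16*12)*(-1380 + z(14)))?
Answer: 1/9672502 ≈ 1.0339e-7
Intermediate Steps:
z(Y) = 2*Y
1/(9426438 + (10 - 16*12)*(-1380 + z(14))) = 1/(9426438 + (10 - 16*12)*(-1380 + 2*14)) = 1/(9426438 + (10 - 192)*(-1380 + 28)) = 1/(9426438 - 182*(-1352)) = 1/(9426438 + 246064) = 1/9672502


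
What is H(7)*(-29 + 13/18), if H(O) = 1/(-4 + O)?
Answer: -509/54 ≈ -9.4259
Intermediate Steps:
H(7)*(-29 + 13/18) = (-29 + 13/18)/(-4 + 7) = (-29 + 13*(1/18))/3 = (-29 + 13/18)/3 = (1/3)*(-509/18) = -509/54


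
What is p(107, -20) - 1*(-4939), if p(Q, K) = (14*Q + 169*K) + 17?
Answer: 3074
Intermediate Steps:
p(Q, K) = 17 + 14*Q + 169*K
p(107, -20) - 1*(-4939) = (17 + 14*107 + 169*(-20)) - 1*(-4939) = (17 + 1498 - 3380) + 4939 = -1865 + 4939 = 3074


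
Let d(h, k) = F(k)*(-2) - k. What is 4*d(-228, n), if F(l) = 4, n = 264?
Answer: -1088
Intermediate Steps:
d(h, k) = -8 - k (d(h, k) = 4*(-2) - k = -8 - k)
4*d(-228, n) = 4*(-8 - 1*264) = 4*(-8 - 264) = 4*(-272) = -1088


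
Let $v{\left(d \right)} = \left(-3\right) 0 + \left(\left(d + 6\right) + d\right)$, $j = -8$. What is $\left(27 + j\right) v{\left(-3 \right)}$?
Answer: $0$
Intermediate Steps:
$v{\left(d \right)} = 6 + 2 d$ ($v{\left(d \right)} = 0 + \left(\left(6 + d\right) + d\right) = 0 + \left(6 + 2 d\right) = 6 + 2 d$)
$\left(27 + j\right) v{\left(-3 \right)} = \left(27 - 8\right) \left(6 + 2 \left(-3\right)\right) = 19 \left(6 - 6\right) = 19 \cdot 0 = 0$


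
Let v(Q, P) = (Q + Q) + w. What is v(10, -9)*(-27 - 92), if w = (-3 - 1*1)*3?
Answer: -952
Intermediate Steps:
w = -12 (w = (-3 - 1)*3 = -4*3 = -12)
v(Q, P) = -12 + 2*Q (v(Q, P) = (Q + Q) - 12 = 2*Q - 12 = -12 + 2*Q)
v(10, -9)*(-27 - 92) = (-12 + 2*10)*(-27 - 92) = (-12 + 20)*(-119) = 8*(-119) = -952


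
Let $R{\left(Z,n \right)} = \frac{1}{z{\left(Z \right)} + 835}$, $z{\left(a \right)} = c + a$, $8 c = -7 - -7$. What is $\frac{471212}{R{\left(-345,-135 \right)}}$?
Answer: $230893880$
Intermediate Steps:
$c = 0$ ($c = \frac{-7 - -7}{8} = \frac{-7 + 7}{8} = \frac{1}{8} \cdot 0 = 0$)
$z{\left(a \right)} = a$ ($z{\left(a \right)} = 0 + a = a$)
$R{\left(Z,n \right)} = \frac{1}{835 + Z}$ ($R{\left(Z,n \right)} = \frac{1}{Z + 835} = \frac{1}{835 + Z}$)
$\frac{471212}{R{\left(-345,-135 \right)}} = \frac{471212}{\frac{1}{835 - 345}} = \frac{471212}{\frac{1}{490}} = 471212 \frac{1}{\frac{1}{490}} = 471212 \cdot 490 = 230893880$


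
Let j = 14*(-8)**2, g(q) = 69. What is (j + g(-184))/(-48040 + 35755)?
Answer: -193/2457 ≈ -0.078551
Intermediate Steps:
j = 896 (j = 14*64 = 896)
(j + g(-184))/(-48040 + 35755) = (896 + 69)/(-48040 + 35755) = 965/(-12285) = 965*(-1/12285) = -193/2457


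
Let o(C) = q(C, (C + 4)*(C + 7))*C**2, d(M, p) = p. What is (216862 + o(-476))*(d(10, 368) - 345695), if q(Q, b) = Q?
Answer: 37168689423678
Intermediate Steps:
o(C) = C**3 (o(C) = C*C**2 = C**3)
(216862 + o(-476))*(d(10, 368) - 345695) = (216862 + (-476)**3)*(368 - 345695) = (216862 - 107850176)*(-345327) = -107633314*(-345327) = 37168689423678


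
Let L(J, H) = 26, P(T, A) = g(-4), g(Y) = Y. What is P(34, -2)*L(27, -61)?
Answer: -104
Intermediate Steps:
P(T, A) = -4
P(34, -2)*L(27, -61) = -4*26 = -104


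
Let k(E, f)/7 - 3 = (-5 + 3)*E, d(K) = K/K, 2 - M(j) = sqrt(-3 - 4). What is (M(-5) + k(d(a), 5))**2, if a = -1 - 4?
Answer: (9 - I*sqrt(7))**2 ≈ 74.0 - 47.624*I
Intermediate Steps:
M(j) = 2 - I*sqrt(7) (M(j) = 2 - sqrt(-3 - 4) = 2 - sqrt(-7) = 2 - I*sqrt(7))
a = -5
d(K) = 1
k(E, f) = 21 - 14*E (k(E, f) = 21 + 7*((-5 + 3)*E) = 21 + 7*(-2*E) = 21 - 14*E)
(M(-5) + k(d(a), 5))**2 = ((2 - I*sqrt(7)) + (21 - 14*1))**2 = ((2 - I*sqrt(7)) + (21 - 14))**2 = ((2 - I*sqrt(7)) + 7)**2 = (9 - I*sqrt(7))**2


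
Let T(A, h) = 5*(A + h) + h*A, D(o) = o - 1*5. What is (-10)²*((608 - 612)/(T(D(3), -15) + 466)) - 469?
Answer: -193159/411 ≈ -469.97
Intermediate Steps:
D(o) = -5 + o (D(o) = o - 5 = -5 + o)
T(A, h) = 5*A + 5*h + A*h (T(A, h) = (5*A + 5*h) + A*h = 5*A + 5*h + A*h)
(-10)²*((608 - 612)/(T(D(3), -15) + 466)) - 469 = (-10)²*((608 - 612)/((5*(-5 + 3) + 5*(-15) + (-5 + 3)*(-15)) + 466)) - 469 = 100*(-4/((5*(-2) - 75 - 2*(-15)) + 466)) - 469 = 100*(-4/((-10 - 75 + 30) + 466)) - 469 = 100*(-4/(-55 + 466)) - 469 = 100*(-4/411) - 469 = -400/411 - 469 = -193159/411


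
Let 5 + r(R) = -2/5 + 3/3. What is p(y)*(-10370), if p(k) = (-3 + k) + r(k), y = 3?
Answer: 45628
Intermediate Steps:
r(R) = -22/5 (r(R) = -5 + (-2/5 + 3/3) = -5 + (-2*⅕ + 3*(⅓)) = -5 + (-⅖ + 1) = -5 + ⅗ = -22/5)
p(k) = -37/5 + k (p(k) = (-3 + k) - 22/5 = -37/5 + k)
p(y)*(-10370) = (-37/5 + 3)*(-10370) = -22/5*(-10370) = 45628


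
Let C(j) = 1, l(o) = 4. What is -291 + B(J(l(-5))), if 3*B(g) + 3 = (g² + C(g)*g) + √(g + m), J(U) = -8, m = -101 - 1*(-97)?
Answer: -820/3 + 2*I*√3/3 ≈ -273.33 + 1.1547*I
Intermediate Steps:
m = -4 (m = -101 + 97 = -4)
B(g) = -1 + g/3 + g²/3 + √(-4 + g)/3 (B(g) = -1 + ((g² + 1*g) + √(g - 4))/3 = -1 + ((g² + g) + √(-4 + g))/3 = -1 + ((g + g²) + √(-4 + g))/3 = -1 + (g + g² + √(-4 + g))/3 = -1 + (g/3 + g²/3 + √(-4 + g)/3) = -1 + g/3 + g²/3 + √(-4 + g)/3)
-291 + B(J(l(-5))) = -291 + (-1 + (⅓)*(-8) + (⅓)*(-8)² + √(-4 - 8)/3) = -291 + (-1 - 8/3 + (⅓)*64 + √(-12)/3) = -291 + (-1 - 8/3 + 64/3 + (2*I*√3)/3) = -291 + (-1 - 8/3 + 64/3 + 2*I*√3/3) = -291 + (53/3 + 2*I*√3/3) = -820/3 + 2*I*√3/3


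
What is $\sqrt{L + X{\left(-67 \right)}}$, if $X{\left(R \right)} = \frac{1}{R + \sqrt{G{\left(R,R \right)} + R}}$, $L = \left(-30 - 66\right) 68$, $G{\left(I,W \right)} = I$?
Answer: $\sqrt{\frac{437377 - 6528 i \sqrt{134}}{-67 + i \sqrt{134}}} \approx 2.0 \cdot 10^{-5} - 80.796 i$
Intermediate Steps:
$L = -6528$ ($L = \left(-96\right) 68 = -6528$)
$X{\left(R \right)} = \frac{1}{R + \sqrt{2} \sqrt{R}}$ ($X{\left(R \right)} = \frac{1}{R + \sqrt{R + R}} = \frac{1}{R + \sqrt{2 R}} = \frac{1}{R + \sqrt{2} \sqrt{R}}$)
$\sqrt{L + X{\left(-67 \right)}} = \sqrt{-6528 + \frac{1}{-67 + \sqrt{2} \sqrt{-67}}} = \sqrt{-6528 + \frac{1}{-67 + \sqrt{2} i \sqrt{67}}} = \sqrt{-6528 + \frac{1}{-67 + i \sqrt{134}}}$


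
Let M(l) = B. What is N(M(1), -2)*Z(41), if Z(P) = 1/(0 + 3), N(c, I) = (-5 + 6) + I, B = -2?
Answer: -1/3 ≈ -0.33333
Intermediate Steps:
M(l) = -2
N(c, I) = 1 + I
Z(P) = 1/3
N(M(1), -2)*Z(41) = (1 - 2)*(1/3) = -1*1/3 = -1/3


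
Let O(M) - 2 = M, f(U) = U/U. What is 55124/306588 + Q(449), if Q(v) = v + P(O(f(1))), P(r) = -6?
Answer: 33968402/76647 ≈ 443.18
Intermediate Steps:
f(U) = 1
O(M) = 2 + M
Q(v) = -6 + v (Q(v) = v - 6 = -6 + v)
55124/306588 + Q(449) = 55124/306588 + (-6 + 449) = 55124*(1/306588) + 443 = 13781/76647 + 443 = 33968402/76647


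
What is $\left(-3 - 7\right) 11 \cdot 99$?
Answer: $-10890$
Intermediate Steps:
$\left(-3 - 7\right) 11 \cdot 99 = \left(-10\right) 11 \cdot 99 = \left(-110\right) 99 = -10890$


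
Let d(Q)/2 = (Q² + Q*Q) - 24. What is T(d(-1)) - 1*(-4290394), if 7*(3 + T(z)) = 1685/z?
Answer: 1321438743/308 ≈ 4.2904e+6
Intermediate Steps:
d(Q) = -48 + 4*Q² (d(Q) = 2*((Q² + Q*Q) - 24) = 2*((Q² + Q²) - 24) = 2*(2*Q² - 24) = 2*(-24 + 2*Q²) = -48 + 4*Q²)
T(z) = -3 + 1685/(7*z) (T(z) = -3 + (1685/z)/7 = -3 + 1685/(7*z))
T(d(-1)) - 1*(-4290394) = (-3 + 1685/(7*(-48 + 4*(-1)²))) - 1*(-4290394) = (-3 + 1685/(7*(-48 + 4*1))) + 4290394 = (-3 + 1685/(7*(-48 + 4))) + 4290394 = (-3 + (1685/7)/(-44)) + 4290394 = (-3 + (1685/7)*(-1/44)) + 4290394 = (-3 - 1685/308) + 4290394 = -2609/308 + 4290394 = 1321438743/308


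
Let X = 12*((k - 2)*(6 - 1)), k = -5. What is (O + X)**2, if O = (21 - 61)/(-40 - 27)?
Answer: 789610000/4489 ≈ 1.7590e+5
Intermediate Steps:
X = -420 (X = 12*((-5 - 2)*(6 - 1)) = 12*(-7*5) = 12*(-35) = -420)
O = 40/67 (O = -40/(-67) = -40*(-1/67) = 40/67 ≈ 0.59702)
(O + X)**2 = (40/67 - 420)**2 = (-28100/67)**2 = 789610000/4489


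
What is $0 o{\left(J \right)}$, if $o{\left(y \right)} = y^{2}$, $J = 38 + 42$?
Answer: $0$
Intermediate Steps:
$J = 80$
$0 o{\left(J \right)} = 0 \cdot 80^{2} = 0 \cdot 6400 = 0$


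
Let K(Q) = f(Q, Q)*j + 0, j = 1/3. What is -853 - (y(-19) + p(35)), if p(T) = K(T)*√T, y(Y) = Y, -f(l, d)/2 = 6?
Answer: -834 + 4*√35 ≈ -810.34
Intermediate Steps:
f(l, d) = -12 (f(l, d) = -2*6 = -12)
j = ⅓ ≈ 0.33333
K(Q) = -4 (K(Q) = -12*⅓ + 0 = -4 + 0 = -4)
p(T) = -4*√T
-853 - (y(-19) + p(35)) = -853 - (-19 - 4*√35) = -853 + (19 + 4*√35) = -834 + 4*√35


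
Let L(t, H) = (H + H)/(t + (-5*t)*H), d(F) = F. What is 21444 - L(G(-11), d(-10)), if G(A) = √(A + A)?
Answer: 21444 - 10*I*√22/561 ≈ 21444.0 - 0.083608*I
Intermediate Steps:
G(A) = √2*√A (G(A) = √(2*A) = √2*√A)
L(t, H) = 2*H/(t - 5*H*t) (L(t, H) = (2*H)/(t - 5*H*t) = 2*H/(t - 5*H*t))
21444 - L(G(-11), d(-10)) = 21444 - (-2)*(-10)/((√2*√(-11))*(-1 + 5*(-10))) = 21444 - (-2)*(-10)/((√2*(I*√11))*(-1 - 50)) = 21444 - (-2)*(-10)/((I*√22)*(-51)) = 21444 - (-2)*(-10)*(-I*√22/22)*(-1)/51 = 21444 - 10*I*√22/561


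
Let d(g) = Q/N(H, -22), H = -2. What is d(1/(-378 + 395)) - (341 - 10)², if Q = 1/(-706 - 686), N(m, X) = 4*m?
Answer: -1220071295/11136 ≈ -1.0956e+5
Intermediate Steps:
Q = -1/1392 (Q = 1/(-1392) = -1/1392 ≈ -0.00071839)
d(g) = 1/11136 (d(g) = -1/(1392*(4*(-2))) = -1/1392/(-8) = -1/1392*(-⅛) = 1/11136)
d(1/(-378 + 395)) - (341 - 10)² = 1/11136 - (341 - 10)² = 1/11136 - 1*331² = 1/11136 - 1*109561 = 1/11136 - 109561 = -1220071295/11136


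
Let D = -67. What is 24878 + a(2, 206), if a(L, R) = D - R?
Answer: 24605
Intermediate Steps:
a(L, R) = -67 - R
24878 + a(2, 206) = 24878 + (-67 - 1*206) = 24878 + (-67 - 206) = 24878 - 273 = 24605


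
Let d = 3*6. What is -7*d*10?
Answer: -1260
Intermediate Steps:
d = 18
-7*d*10 = -7*18*10 = -126*10 = -1260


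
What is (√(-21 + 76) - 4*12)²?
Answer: (48 - √55)² ≈ 1647.0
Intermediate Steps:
(√(-21 + 76) - 4*12)² = (√55 - 48)² = (-48 + √55)²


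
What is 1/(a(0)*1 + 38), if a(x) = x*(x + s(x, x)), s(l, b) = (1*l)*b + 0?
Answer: 1/38 ≈ 0.026316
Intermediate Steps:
s(l, b) = b*l (s(l, b) = l*b + 0 = b*l + 0 = b*l)
a(x) = x*(x + x**2) (a(x) = x*(x + x*x) = x*(x + x**2))
1/(a(0)*1 + 38) = 1/((0**2*(1 + 0))*1 + 38) = 1/((0*1)*1 + 38) = 1/(0*1 + 38) = 1/(0 + 38) = 1/38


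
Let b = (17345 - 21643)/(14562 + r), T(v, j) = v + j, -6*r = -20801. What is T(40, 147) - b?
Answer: 20254139/108173 ≈ 187.24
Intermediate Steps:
r = 20801/6 (r = -⅙*(-20801) = 20801/6 ≈ 3466.8)
T(v, j) = j + v
b = -25788/108173 (b = (17345 - 21643)/(14562 + 20801/6) = -4298/108173/6 = -4298*6/108173 = -25788/108173 ≈ -0.23840)
T(40, 147) - b = (147 + 40) - 1*(-25788/108173) = 187 + 25788/108173 = 20254139/108173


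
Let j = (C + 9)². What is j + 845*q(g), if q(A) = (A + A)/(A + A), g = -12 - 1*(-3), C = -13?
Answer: 861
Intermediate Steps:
g = -9 (g = -12 + 3 = -9)
j = 16 (j = (-13 + 9)² = (-4)² = 16)
q(A) = 1 (q(A) = (2*A)/((2*A)) = (2*A)*(1/(2*A)) = 1)
j + 845*q(g) = 16 + 845*1 = 16 + 845 = 861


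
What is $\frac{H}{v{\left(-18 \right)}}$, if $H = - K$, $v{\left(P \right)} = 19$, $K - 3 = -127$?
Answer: $\frac{124}{19} \approx 6.5263$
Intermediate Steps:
$K = -124$ ($K = 3 - 127 = -124$)
$H = 124$ ($H = \left(-1\right) \left(-124\right) = 124$)
$\frac{H}{v{\left(-18 \right)}} = \frac{124}{19}$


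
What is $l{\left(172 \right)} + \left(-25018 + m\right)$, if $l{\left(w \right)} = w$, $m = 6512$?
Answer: $-18334$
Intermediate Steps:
$l{\left(172 \right)} + \left(-25018 + m\right) = 172 + \left(-25018 + 6512\right) = 172 - 18506 = -18334$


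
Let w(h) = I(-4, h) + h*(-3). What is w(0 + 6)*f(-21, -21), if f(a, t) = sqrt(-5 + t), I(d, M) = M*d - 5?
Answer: -47*I*sqrt(26) ≈ -239.65*I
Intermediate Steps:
I(d, M) = -5 + M*d
w(h) = -5 - 7*h (w(h) = (-5 + h*(-4)) + h*(-3) = (-5 - 4*h) - 3*h = -5 - 7*h)
w(0 + 6)*f(-21, -21) = (-5 - 7*(0 + 6))*sqrt(-5 - 21) = (-5 - 7*6)*sqrt(-26) = (-5 - 42)*(I*sqrt(26)) = -47*I*sqrt(26)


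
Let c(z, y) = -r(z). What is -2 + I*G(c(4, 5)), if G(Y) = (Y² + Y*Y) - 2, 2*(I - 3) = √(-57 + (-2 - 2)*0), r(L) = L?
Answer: 88 + 15*I*√57 ≈ 88.0 + 113.25*I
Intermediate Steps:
c(z, y) = -z
I = 3 + I*√57/2 (I = 3 + √(-57 + (-2 - 2)*0)/2 = 3 + √(-57 - 4*0)/2 = 3 + √(-57 + 0)/2 = 3 + √(-57)/2 = 3 + (I*√57)/2 = 3 + I*√57/2 ≈ 3.0 + 3.7749*I)
G(Y) = -2 + 2*Y² (G(Y) = (Y² + Y²) - 2 = 2*Y² - 2 = -2 + 2*Y²)
-2 + I*G(c(4, 5)) = -2 + (3 + I*√57/2)*(-2 + 2*(-1*4)²) = -2 + (3 + I*√57/2)*(-2 + 2*(-4)²) = -2 + (3 + I*√57/2)*(-2 + 2*16) = -2 + (3 + I*√57/2)*(-2 + 32) = -2 + (3 + I*√57/2)*30 = -2 + (90 + 15*I*√57) = 88 + 15*I*√57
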